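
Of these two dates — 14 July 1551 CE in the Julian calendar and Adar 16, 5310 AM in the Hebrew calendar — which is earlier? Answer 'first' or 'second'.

second

The two dates have Julian Day Numbers 2287755 and 2287258 respectively.
Since 2287258 < 2287755, the second date comes first.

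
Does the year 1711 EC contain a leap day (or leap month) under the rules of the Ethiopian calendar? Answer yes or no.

1711 mod 4 = 3; in the Ethiopian calendar a year is leap when year mod 4 = 3, so it is a leap year.

yes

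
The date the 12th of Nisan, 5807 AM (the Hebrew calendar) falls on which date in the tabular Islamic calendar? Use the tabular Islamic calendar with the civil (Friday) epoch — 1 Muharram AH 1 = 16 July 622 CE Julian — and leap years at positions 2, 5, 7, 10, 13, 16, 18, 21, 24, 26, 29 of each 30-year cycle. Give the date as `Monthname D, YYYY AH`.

Both dates share Julian Day Number 2468809; in the tabular Islamic calendar that is 12 Jumada al-Thani 1469 AH.

Jumada al-Thani 12, 1469 AH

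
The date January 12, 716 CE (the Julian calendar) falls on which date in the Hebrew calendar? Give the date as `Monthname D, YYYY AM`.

Shevat 14, 4476 AM

Both dates share Julian Day Number 1982588; in the Hebrew calendar that is 14 Shevat 4476 AM.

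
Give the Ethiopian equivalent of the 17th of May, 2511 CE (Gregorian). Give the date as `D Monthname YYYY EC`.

5 Ginbot 2503 EC

Julian Day Number of the source date = 2638320.
Converting JDN 2638320 to the Ethiopian calendar gives 5 Ginbot 2503 EC.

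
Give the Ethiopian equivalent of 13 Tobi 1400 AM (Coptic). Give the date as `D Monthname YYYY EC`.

The source date corresponds to 19 January 1684 in the Gregorian calendar (JDN 2336147).
That day falls on 13 Tir 1676 EC in the Ethiopian calendar.

13 Tir 1676 EC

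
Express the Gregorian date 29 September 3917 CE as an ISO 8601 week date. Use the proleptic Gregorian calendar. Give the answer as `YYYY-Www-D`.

3917-W39-6

The weekday is Saturday (ISO weekday 6).
That Saturday belongs to ISO week 39 of ISO year 3917.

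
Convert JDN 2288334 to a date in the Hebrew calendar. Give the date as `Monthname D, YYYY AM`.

Shevat 28, 5313 AM

The proleptic Gregorian equivalent of JDN 2288334 is 22 February 1553.
In the Hebrew calendar that day is Shevat 28, 5313 AM.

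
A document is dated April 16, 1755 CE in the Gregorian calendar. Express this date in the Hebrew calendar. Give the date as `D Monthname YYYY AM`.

Both dates share Julian Day Number 2362166; in the Hebrew calendar that is 5 Iyar 5515 AM.

5 Iyar 5515 AM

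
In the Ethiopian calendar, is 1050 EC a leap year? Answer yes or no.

1050 mod 4 = 2; in the Ethiopian calendar a year is leap when year mod 4 = 3, so it is a common year.

no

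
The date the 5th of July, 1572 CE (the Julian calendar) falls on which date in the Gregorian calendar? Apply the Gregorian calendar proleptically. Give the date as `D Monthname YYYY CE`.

15 July 1572 CE

The Julian–Gregorian offset here is 10 days (Julian trailing).
5 July 1572 Julian + 10 days → 15 July 1572 Gregorian.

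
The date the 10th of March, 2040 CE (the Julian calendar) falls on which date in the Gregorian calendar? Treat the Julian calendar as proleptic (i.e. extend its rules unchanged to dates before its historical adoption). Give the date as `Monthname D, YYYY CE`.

The Julian–Gregorian offset here is 13 days (Julian trailing).
10 March 2040 Julian + 13 days → 23 March 2040 Gregorian.

March 23, 2040 CE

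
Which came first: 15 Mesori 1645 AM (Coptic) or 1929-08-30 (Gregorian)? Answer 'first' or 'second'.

first

First date → JDN 2425845; second date → JDN 2425854.
JDN 2425845 < JDN 2425854, so the first date is earlier.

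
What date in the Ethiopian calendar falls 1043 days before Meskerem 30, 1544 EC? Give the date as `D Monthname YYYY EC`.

23 Hidar 1541 EC

The starting date is JDN 2287831; 2287831 − 1043 = 2286788.
JDN 2286788 corresponds to 23 Hidar 1541 EC.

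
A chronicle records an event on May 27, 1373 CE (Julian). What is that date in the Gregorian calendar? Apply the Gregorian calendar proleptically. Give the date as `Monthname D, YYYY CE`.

For dates in this range the Gregorian date is 8 days ahead of the Julian.
27 May 1373 Julian + 8 days → 4 June 1373 Gregorian.

June 4, 1373 CE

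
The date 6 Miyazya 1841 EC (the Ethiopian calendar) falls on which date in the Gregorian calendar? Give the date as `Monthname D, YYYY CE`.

Julian Day Number of the source date = 2396496.
Converting JDN 2396496 to the Gregorian calendar gives 13 April 1849 CE.

April 13, 1849 CE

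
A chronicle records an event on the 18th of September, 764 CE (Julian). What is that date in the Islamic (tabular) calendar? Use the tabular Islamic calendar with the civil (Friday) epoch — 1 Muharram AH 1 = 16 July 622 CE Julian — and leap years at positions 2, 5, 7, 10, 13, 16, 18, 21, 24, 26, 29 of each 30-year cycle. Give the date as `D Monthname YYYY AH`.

16 Rajab 147 AH

The source date corresponds to 22 September 764 in the proleptic Gregorian calendar (JDN 2000370).
That day falls on 16 Rajab 147 AH in the tabular Islamic calendar.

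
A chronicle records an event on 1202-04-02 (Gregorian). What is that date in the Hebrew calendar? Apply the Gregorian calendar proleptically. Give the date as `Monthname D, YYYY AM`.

Julian Day Number of the source date = 2160173.
Converting JDN 2160173 to the Hebrew calendar gives 1 Nisan 4962 AM.

Nisan 1, 4962 AM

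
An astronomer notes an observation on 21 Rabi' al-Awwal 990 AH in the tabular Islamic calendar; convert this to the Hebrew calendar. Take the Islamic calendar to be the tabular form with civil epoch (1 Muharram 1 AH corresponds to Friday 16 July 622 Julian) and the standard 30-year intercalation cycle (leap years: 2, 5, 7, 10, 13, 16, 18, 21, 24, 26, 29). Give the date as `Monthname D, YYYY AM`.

Nisan 23, 5342 AM

Both dates share Julian Day Number 2298988; in the Hebrew calendar that is 23 Nisan 5342 AM.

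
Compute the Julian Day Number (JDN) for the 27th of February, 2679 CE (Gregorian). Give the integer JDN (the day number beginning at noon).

2699602

JDN 2451545 is 1 January 2000 CE (Gregorian); the target day is +248057 days from there, so JDN = 2699602.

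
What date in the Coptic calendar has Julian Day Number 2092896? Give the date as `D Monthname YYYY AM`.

The proleptic Gregorian equivalent of JDN 2092896 is 20 January 1018.
In the Coptic calendar that day is 19 Tobi 734 AM.

19 Tobi 734 AM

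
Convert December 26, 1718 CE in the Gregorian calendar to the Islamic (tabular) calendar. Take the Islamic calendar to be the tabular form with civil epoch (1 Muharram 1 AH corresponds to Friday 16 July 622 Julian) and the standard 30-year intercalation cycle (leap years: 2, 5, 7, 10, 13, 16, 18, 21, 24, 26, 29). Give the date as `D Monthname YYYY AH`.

Both dates share Julian Day Number 2348906; in the tabular Islamic calendar that is 3 Safar 1131 AH.

3 Safar 1131 AH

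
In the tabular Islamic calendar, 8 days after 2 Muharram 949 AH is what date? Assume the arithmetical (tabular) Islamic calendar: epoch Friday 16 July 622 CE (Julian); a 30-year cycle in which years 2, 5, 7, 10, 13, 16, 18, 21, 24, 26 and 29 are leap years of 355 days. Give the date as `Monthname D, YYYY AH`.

Counting 8 days forward from JDN 2284381 reaches JDN 2284389, which is Muharram 10, 949 AH.

Muharram 10, 949 AH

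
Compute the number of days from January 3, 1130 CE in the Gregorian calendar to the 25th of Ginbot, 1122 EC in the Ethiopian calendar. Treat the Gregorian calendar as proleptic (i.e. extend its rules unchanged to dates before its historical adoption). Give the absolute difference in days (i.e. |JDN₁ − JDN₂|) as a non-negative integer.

JDN of the first date = 2133786.
JDN of the second date = 2133930.
|2133930 − 2133786| = 144.

144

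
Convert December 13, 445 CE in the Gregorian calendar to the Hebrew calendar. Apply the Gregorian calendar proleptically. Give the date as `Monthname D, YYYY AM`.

Julian Day Number of the source date = 1883940.
Converting JDN 1883940 to the Hebrew calendar gives 27 Kislev 4206 AM.

Kislev 27, 4206 AM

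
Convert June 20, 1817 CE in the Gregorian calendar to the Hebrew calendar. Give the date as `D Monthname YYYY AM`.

6 Tammuz 5577 AM

Both dates share Julian Day Number 2384876; in the Hebrew calendar that is 6 Tammuz 5577 AM.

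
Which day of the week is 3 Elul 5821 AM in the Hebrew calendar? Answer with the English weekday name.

Friday

This is JDN 2474056 (19 August 2061 Gregorian).
Since JDN mod 7 = 4 (0 = Monday), the day is Friday.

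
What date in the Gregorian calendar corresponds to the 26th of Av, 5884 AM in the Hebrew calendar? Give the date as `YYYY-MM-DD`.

Both dates share Julian Day Number 2497053; in the Gregorian calendar that is 6 August 2124 CE.

2124-08-06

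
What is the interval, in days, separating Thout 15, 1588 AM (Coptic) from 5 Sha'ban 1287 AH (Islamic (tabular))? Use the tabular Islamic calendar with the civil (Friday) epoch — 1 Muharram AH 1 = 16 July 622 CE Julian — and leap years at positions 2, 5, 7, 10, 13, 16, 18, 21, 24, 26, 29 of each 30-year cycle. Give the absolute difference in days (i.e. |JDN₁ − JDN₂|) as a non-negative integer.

JDN of the first date = 2404696.
JDN of the second date = 2404367.
|2404367 − 2404696| = 329.

329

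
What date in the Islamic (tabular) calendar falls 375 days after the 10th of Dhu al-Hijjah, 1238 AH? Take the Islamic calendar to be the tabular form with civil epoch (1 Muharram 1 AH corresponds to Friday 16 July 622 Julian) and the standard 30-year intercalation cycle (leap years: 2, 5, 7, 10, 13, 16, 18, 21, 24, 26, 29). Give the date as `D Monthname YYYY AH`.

2 Muharram 1240 AH

JDN of the 10th of Dhu al-Hijjah, 1238 AH = 2387126.
2387126 + 375 = 2387501.
JDN 2387501 in the tabular Islamic calendar is 2 Muharram 1240 AH.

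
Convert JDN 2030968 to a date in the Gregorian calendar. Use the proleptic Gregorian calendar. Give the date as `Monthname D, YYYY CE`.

July 1, 848 CE

JDN 2451545 is 1 Jan 2000; 2030968 is −420577 days from there.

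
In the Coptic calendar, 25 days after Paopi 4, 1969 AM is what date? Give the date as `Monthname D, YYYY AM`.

Paopi 29, 1969 AM

Counting 25 days forward from JDN 2543875 reaches JDN 2543900, which is Paopi 29, 1969 AM.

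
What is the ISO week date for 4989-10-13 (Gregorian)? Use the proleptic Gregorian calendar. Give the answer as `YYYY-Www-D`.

The weekday is Tuesday (ISO weekday 2).
That Tuesday belongs to ISO week 42 of ISO year 4989.

4989-W42-2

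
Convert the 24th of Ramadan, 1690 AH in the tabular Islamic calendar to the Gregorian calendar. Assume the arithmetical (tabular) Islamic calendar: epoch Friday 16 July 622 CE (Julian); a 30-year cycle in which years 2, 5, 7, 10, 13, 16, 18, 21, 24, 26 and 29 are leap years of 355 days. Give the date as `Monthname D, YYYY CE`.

Julian Day Number of the source date = 2547224.
Converting JDN 2547224 to the Gregorian calendar gives 17 December 2261 CE.

December 17, 2261 CE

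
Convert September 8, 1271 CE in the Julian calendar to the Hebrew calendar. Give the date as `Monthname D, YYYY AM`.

The source date corresponds to 15 September 1271 in the proleptic Gregorian calendar (JDN 2185541).
That day falls on 2 Tishrei 5032 AM in the Hebrew calendar.

Tishrei 2, 5032 AM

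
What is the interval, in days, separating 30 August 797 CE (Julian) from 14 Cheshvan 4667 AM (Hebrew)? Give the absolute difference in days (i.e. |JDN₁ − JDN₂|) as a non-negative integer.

39878

First date → JDN 2012404; second date → JDN 2052282.
The interval is |2012404 − 2052282| = 39878 days.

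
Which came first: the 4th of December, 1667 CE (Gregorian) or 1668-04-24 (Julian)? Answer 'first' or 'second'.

first

Converting both to JDN: 2330257 vs 2330409; the smaller is the first.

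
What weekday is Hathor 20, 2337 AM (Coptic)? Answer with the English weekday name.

In the Gregorian calendar this is 4 December 2620 (JDN 2678333).
Since JDN mod 7 = 0 (0 = Monday), the day is Monday.

Monday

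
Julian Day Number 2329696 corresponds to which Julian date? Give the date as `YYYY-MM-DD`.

1666-05-12

JDN 2329696 is 22 May 1666 in the Gregorian calendar.
In the Julian calendar that day is 1666-05-12.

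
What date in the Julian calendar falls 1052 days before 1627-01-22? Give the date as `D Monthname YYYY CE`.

The starting date is JDN 2315341; 2315341 − 1052 = 2314289.
JDN 2314289 corresponds to 6 March 1624 CE.

6 March 1624 CE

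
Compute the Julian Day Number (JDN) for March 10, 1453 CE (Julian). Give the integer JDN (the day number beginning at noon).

In the proleptic Gregorian calendar the same day is 19 March 1453.
JDN 2299161 is 15 October 1582 CE (Gregorian); the target day is −47326 days from there, so JDN = 2251835.

2251835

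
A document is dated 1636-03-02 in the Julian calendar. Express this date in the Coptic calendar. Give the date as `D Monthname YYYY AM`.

Julian Day Number of the source date = 2318668.
Converting JDN 2318668 to the Coptic calendar gives 6 Paremhat 1352 AM.

6 Paremhat 1352 AM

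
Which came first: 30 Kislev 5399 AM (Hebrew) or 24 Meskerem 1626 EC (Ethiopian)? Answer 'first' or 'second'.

second

First date → JDN 2319668; second date → JDN 2317775.
JDN 2317775 < JDN 2319668, so the second date is earlier.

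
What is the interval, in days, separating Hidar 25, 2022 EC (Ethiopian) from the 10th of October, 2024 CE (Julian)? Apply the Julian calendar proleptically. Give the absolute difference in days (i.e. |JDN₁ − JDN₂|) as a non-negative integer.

1868

JDN of the first date = 2462475.
JDN of the second date = 2460607.
|2460607 − 2462475| = 1868.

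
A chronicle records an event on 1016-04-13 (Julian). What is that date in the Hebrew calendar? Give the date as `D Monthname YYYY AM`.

2 Iyar 4776 AM

Both dates share Julian Day Number 2092255; in the Hebrew calendar that is 2 Iyar 4776 AM.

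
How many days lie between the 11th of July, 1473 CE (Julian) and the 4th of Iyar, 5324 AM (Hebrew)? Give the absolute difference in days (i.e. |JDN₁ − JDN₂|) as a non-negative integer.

33152

First date → JDN 2259263; second date → JDN 2292415.
The interval is |2259263 − 2292415| = 33152 days.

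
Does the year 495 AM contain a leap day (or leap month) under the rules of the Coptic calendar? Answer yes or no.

yes

495 mod 4 = 3; in the Coptic calendar a year is leap when year mod 4 = 3, so it is a leap year.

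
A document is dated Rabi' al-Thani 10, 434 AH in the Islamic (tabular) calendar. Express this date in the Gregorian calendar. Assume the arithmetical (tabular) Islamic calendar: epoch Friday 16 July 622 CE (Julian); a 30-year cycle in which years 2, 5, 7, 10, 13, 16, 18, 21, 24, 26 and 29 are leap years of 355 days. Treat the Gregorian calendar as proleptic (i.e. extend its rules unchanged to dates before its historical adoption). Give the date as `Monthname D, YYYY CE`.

Both dates share Julian Day Number 2101979; in the Gregorian calendar that is 3 December 1042 CE.

December 3, 1042 CE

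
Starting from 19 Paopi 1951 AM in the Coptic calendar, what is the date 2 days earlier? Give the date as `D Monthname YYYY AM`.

17 Paopi 1951 AM

JDN of 19 Paopi 1951 AM = 2537315.
2537315 − 2 = 2537313.
JDN 2537313 in the Coptic calendar is 17 Paopi 1951 AM.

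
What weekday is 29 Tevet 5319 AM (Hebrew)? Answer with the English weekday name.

Sunday

This is JDN 2290490 (18 January 1559 Gregorian).
2290490 ≡ 6 (mod 7); counting from Monday = 0 gives Sunday.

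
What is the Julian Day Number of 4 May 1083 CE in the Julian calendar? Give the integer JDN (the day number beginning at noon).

Equivalently 10 May 1083 (proleptic Gregorian).
JDN 2299161 is 15 October 1582 CE (Gregorian); the target day is −182414 days from there, so JDN = 2116747.

2116747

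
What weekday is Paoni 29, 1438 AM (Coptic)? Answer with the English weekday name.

Saturday

In the Gregorian calendar this is 4 July 1722 (JDN 2350192).
2350192 ≡ 5 (mod 7); counting from Monday = 0 gives Saturday.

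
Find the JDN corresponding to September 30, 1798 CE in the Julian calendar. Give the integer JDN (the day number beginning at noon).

2378050

Equivalently 11 October 1798 (Gregorian).
JDN 2400001 is 17 November 1858 CE (Gregorian), MJD 0; the target day is −21951 days from there, so JDN = 2378050.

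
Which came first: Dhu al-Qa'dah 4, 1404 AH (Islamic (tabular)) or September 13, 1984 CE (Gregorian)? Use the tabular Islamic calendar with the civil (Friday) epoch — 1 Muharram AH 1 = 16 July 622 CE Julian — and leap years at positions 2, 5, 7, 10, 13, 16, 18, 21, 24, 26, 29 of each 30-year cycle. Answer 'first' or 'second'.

first

Converting both to JDN: 2445914 vs 2445957; the smaller is the first.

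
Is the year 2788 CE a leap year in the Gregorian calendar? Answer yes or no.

yes

2788 is divisible by 4 and not by 100, so it is a leap year.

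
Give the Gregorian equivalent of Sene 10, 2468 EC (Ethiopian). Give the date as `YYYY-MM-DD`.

Both dates share Julian Day Number 2625572; in the Gregorian calendar that is 20 June 2476 CE.

2476-06-20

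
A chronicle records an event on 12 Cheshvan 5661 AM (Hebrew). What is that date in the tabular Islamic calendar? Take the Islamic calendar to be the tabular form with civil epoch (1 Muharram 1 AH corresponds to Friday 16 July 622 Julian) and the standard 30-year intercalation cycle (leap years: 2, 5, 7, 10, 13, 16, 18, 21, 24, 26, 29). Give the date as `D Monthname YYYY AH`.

Julian Day Number of the source date = 2415328.
Converting JDN 2415328 to the tabular Islamic calendar gives 11 Rajab 1318 AH.

11 Rajab 1318 AH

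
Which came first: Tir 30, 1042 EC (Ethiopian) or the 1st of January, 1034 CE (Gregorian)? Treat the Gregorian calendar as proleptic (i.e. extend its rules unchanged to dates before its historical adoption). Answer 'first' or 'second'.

second

Converting both to JDN: 2104595 vs 2098721; the smaller is the second.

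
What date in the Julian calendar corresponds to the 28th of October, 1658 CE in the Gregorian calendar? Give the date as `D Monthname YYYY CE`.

The Julian–Gregorian offset here is 10 days (Julian trailing).
28 October 1658 Gregorian − 10 days → 18 October 1658 Julian.

18 October 1658 CE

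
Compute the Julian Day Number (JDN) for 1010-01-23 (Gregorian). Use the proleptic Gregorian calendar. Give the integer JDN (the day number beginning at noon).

JDN 2451545 is 1 January 2000 CE (Gregorian); the target day is −361568 days from there, so JDN = 2089977.

2089977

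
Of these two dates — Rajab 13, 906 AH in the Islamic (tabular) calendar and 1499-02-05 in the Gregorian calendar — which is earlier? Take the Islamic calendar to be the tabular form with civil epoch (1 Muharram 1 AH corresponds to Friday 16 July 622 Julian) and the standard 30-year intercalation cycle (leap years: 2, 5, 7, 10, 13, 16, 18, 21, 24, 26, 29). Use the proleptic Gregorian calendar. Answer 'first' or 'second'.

second

First date → JDN 2269331; second date → JDN 2268594.
JDN 2268594 < JDN 2269331, so the second date is earlier.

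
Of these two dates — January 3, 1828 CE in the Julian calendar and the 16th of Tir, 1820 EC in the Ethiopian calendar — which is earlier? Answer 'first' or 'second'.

Converting both to JDN: 2388737 vs 2388746; the smaller is the first.

first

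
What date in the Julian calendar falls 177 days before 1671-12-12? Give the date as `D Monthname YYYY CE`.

JDN of 1671-12-12 = 2331736.
2331736 − 177 = 2331559.
JDN 2331559 in the Julian calendar is 18 June 1671 CE.

18 June 1671 CE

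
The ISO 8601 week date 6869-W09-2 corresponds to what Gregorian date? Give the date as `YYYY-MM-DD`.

6869-02-26

ISO week 1 of 6869 is the week containing the first Thursday of 6869.
Week 9, day 2 (Tuesday) lands on 6869-02-26.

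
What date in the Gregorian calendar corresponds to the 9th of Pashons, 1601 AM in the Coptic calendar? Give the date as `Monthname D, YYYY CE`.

Julian Day Number of the source date = 2409678.
Converting JDN 2409678 to the Gregorian calendar gives 16 May 1885 CE.

May 16, 1885 CE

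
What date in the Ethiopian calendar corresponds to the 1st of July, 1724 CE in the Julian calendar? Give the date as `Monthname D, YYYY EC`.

Both dates share Julian Day Number 2350931; in the Ethiopian calendar that is 7 Hamle 1716 EC.

Hamle 7, 1716 EC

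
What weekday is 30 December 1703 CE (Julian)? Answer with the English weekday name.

Thursday

This is JDN 2343442 (10 January 1704 Gregorian).
Since JDN mod 7 = 3 (0 = Monday), the day is Thursday.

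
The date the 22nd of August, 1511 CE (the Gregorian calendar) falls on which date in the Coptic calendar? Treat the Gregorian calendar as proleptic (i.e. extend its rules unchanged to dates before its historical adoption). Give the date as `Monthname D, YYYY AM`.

Mesori 19, 1227 AM

Julian Day Number of the source date = 2273174.
Converting JDN 2273174 to the Coptic calendar gives 19 Mesori 1227 AM.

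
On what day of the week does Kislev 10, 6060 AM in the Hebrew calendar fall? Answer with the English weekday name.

In the Gregorian calendar this is 3 December 2299 (JDN 2561089).
Since JDN mod 7 = 6 (0 = Monday), the day is Sunday.

Sunday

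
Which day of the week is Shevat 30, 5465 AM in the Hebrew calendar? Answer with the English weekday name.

Tuesday

In the Gregorian calendar this is 24 February 1705 (JDN 2343853).
JDN 2343853 mod 7 = 1, and JDN 0 was a Monday, so this is a Tuesday.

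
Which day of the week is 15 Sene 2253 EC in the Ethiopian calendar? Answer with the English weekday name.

Equivalently 24 June 2261 Gregorian, JDN 2547048.
2547048 ≡ 0 (mod 7); counting from Monday = 0 gives Monday.

Monday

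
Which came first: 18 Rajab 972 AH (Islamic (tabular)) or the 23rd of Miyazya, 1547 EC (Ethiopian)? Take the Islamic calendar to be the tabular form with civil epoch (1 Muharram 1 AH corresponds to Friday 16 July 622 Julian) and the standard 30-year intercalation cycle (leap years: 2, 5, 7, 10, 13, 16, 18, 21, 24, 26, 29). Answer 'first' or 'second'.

The two dates have Julian Day Numbers 2292724 and 2289129 respectively.
Since 2289129 < 2292724, the second date comes first.

second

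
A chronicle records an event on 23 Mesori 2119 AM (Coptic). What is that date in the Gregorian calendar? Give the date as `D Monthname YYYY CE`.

1 September 2403 CE

Julian Day Number of the source date = 2598981.
Converting JDN 2598981 to the Gregorian calendar gives 1 September 2403 CE.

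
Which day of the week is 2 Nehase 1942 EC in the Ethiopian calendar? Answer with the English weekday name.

Tuesday

Equivalently 8 August 1950 Gregorian, JDN 2433502.
Since JDN mod 7 = 1 (0 = Monday), the day is Tuesday.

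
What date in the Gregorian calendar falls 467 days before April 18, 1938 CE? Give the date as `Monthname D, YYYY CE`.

Counting 467 days back from JDN 2429007 reaches JDN 2428540, which is January 6, 1937 CE.

January 6, 1937 CE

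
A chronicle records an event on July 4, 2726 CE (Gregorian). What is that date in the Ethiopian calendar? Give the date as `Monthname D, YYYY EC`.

Julian Day Number of the source date = 2716895.
Converting JDN 2716895 to the Ethiopian calendar gives 21 Sene 2718 EC.

Sene 21, 2718 EC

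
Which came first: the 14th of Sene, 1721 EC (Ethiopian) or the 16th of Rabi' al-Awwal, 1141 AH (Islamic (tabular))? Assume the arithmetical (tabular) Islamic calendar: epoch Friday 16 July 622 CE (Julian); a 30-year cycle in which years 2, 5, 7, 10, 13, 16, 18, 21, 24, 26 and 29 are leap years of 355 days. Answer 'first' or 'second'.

Converting both to JDN: 2352734 vs 2352492; the smaller is the second.

second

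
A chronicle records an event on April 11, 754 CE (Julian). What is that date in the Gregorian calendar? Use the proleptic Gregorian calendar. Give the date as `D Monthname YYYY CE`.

For dates in this range the Gregorian date is 4 days ahead of the Julian.
11 April 754 Julian + 4 days → 15 April 754 Gregorian.

15 April 754 CE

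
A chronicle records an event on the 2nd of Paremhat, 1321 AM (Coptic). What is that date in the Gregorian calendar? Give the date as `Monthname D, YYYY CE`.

March 8, 1605 CE

Both dates share Julian Day Number 2307341; in the Gregorian calendar that is 8 March 1605 CE.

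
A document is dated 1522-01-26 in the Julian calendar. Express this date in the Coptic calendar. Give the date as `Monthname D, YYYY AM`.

Julian Day Number of the source date = 2276994.
Converting JDN 2276994 to the Coptic calendar gives 1 Meshir 1238 AM.

Meshir 1, 1238 AM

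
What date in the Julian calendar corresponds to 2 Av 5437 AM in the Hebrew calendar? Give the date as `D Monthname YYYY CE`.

21 July 1677 CE

Julian Day Number of the source date = 2333784.
Converting JDN 2333784 to the Julian calendar gives 21 July 1677 CE.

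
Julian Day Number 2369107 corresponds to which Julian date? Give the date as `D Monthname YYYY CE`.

JDN 2369107 is 17 April 1774 in the Gregorian calendar.
In the Julian calendar that day is 6 April 1774 CE.

6 April 1774 CE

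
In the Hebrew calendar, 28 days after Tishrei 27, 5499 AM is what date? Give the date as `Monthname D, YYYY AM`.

Counting 28 days forward from JDN 2356135 reaches JDN 2356163, which is Cheshvan 25, 5499 AM.

Cheshvan 25, 5499 AM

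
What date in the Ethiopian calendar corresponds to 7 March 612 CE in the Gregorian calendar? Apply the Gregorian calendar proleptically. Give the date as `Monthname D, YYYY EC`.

Julian Day Number of the source date = 1944654.
Converting JDN 1944654 to the Ethiopian calendar gives 8 Megabit 604 EC.

Megabit 8, 604 EC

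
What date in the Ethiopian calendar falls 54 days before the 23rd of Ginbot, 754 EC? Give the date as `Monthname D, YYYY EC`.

Megabit 29, 754 EC

The starting date is JDN 1999516; 1999516 − 54 = 1999462.
JDN 1999462 corresponds to Megabit 29, 754 EC.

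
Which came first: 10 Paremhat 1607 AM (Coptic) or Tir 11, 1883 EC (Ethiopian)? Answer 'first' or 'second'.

second

The two dates have Julian Day Numbers 2411810 and 2411751 respectively.
Since 2411751 < 2411810, the second date comes first.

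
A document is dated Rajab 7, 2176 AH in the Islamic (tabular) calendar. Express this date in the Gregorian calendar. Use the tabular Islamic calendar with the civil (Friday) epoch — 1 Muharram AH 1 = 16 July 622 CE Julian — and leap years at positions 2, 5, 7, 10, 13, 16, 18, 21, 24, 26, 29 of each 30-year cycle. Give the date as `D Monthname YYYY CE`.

Both dates share Julian Day Number 2719370; in the Gregorian calendar that is 13 April 2733 CE.

13 April 2733 CE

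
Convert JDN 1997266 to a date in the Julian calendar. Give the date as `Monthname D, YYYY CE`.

March 20, 756 CE

JDN 1997266 is 24 March 756 in the proleptic Gregorian calendar.
In the Julian calendar that day is March 20, 756 CE.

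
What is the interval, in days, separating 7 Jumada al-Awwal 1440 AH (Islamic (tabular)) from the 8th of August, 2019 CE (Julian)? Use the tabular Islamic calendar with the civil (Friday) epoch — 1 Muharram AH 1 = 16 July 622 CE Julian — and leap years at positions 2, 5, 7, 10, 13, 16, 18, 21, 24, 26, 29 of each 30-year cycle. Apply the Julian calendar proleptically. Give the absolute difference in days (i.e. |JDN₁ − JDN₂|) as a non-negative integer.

219

First date → JDN 2458498; second date → JDN 2458717.
The interval is |2458498 − 2458717| = 219 days.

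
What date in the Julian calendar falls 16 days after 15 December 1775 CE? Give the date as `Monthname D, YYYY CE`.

December 31, 1775 CE

Counting 16 days forward from JDN 2369725 reaches JDN 2369741, which is December 31, 1775 CE.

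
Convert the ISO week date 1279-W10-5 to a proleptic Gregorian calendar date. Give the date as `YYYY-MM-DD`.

ISO week 1 of 1279 is the week containing the first Thursday of 1279.
Week 10, day 5 (Friday) lands on 1279-03-10.

1279-03-10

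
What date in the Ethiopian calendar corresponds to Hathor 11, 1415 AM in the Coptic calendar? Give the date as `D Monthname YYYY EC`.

11 Hidar 1691 EC

Both dates share Julian Day Number 2341563; in the Ethiopian calendar that is 11 Hidar 1691 EC.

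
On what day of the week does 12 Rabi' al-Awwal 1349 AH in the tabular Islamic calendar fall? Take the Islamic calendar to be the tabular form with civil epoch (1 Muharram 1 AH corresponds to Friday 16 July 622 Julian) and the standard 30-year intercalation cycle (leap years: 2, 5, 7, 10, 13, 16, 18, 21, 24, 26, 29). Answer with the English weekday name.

Thursday

In the Gregorian calendar this is 7 August 1930 (JDN 2426196).
JDN 2426196 mod 7 = 3, and JDN 0 was a Monday, so this is a Thursday.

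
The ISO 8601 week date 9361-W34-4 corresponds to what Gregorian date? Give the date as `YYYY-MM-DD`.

ISO week 1 of 9361 is the week containing the first Thursday of 9361.
Week 34, day 4 (Thursday) lands on 9361-08-20.

9361-08-20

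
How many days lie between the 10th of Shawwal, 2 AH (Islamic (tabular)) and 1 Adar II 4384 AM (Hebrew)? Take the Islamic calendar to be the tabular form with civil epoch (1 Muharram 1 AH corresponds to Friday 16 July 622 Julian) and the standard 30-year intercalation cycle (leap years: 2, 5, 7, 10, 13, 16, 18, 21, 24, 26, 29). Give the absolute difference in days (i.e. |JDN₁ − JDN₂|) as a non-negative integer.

JDN of the first date = 1949069.
JDN of the second date = 1949031.
|1949031 − 1949069| = 38.

38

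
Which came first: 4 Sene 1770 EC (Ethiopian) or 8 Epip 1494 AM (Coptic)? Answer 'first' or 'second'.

first

The two dates have Julian Day Numbers 2370621 and 2370655 respectively.
Since 2370621 < 2370655, the first date comes first.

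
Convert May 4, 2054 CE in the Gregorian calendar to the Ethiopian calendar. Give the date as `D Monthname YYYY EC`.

26 Miyazya 2046 EC

Julian Day Number of the source date = 2471392.
Converting JDN 2471392 to the Ethiopian calendar gives 26 Miyazya 2046 EC.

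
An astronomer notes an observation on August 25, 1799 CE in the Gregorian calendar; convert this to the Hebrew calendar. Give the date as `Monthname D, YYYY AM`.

Av 24, 5559 AM

Both dates share Julian Day Number 2378368; in the Hebrew calendar that is 24 Av 5559 AM.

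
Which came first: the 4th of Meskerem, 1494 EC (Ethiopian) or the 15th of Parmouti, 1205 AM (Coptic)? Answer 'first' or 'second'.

second

First date → JDN 2269542; second date → JDN 2265015.
JDN 2265015 < JDN 2269542, so the second date is earlier.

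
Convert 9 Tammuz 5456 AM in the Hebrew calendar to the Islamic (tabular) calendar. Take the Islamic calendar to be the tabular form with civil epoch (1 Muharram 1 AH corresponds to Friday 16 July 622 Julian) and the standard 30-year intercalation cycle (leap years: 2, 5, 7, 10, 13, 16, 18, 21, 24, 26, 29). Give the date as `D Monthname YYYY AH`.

8 Dhu al-Hijjah 1107 AH

Both dates share Julian Day Number 2340702; in the tabular Islamic calendar that is 8 Dhu al-Hijjah 1107 AH.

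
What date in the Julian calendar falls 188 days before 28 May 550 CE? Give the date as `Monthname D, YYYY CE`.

The starting date is JDN 1922093; 1922093 − 188 = 1921905.
JDN 1921905 corresponds to November 21, 549 CE.

November 21, 549 CE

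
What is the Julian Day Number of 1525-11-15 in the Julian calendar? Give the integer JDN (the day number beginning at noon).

2278383

Equivalently 25 November 1525 (proleptic Gregorian).
JDN 2400001 is 17 November 1858 CE (Gregorian), MJD 0; the target day is −121618 days from there, so JDN = 2278383.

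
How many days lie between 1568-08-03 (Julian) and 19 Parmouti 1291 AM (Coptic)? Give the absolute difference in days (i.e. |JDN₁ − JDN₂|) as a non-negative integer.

2445

JDN of the first date = 2293985.
JDN of the second date = 2296430.
|2296430 − 2293985| = 2445.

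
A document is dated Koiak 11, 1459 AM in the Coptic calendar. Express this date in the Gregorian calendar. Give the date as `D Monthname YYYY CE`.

Both dates share Julian Day Number 2357664; in the Gregorian calendar that is 18 December 1742 CE.

18 December 1742 CE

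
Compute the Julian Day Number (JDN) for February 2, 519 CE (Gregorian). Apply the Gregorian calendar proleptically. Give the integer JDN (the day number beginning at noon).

JDN 2299161 is 15 October 1582 CE (Gregorian); the target day is −388508 days from there, so JDN = 1910653.

1910653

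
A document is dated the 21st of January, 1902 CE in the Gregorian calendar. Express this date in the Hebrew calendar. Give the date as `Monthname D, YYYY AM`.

Shevat 13, 5662 AM

Both dates share Julian Day Number 2415771; in the Hebrew calendar that is 13 Shevat 5662 AM.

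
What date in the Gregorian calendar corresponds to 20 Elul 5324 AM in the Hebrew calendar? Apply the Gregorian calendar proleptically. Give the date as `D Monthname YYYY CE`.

7 September 1564 CE

Both dates share Julian Day Number 2292549; in the Gregorian calendar that is 7 September 1564 CE.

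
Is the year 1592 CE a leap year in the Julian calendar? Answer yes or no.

yes

1592 mod 4 = 0, so it is a leap year in the Julian calendar.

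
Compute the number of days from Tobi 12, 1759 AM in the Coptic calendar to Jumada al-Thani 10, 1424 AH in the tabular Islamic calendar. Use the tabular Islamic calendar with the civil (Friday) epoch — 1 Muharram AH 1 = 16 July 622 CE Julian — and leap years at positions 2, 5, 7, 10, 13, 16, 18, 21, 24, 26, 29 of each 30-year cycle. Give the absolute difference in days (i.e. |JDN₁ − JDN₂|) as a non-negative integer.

JDN of the first date = 2467270.
JDN of the second date = 2452861.
|2452861 − 2467270| = 14409.

14409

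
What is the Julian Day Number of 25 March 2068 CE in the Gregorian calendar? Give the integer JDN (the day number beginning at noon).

JDN 2451545 is 1 January 2000 CE (Gregorian); the target day is +24921 days from there, so JDN = 2476466.

2476466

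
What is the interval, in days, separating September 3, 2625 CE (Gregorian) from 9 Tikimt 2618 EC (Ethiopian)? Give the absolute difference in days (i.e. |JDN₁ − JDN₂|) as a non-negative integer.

JDN of the first date = 2680067.
JDN of the second date = 2680118.
|2680118 − 2680067| = 51.

51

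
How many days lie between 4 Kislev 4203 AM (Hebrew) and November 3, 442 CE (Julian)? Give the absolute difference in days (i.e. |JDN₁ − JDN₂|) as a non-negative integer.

20

First date → JDN 1882825; second date → JDN 1882805.
The interval is |1882825 − 1882805| = 20 days.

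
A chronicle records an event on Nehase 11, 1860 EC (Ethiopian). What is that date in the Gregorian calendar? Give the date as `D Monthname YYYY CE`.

16 August 1868 CE

Julian Day Number of the source date = 2403561.
Converting JDN 2403561 to the Gregorian calendar gives 16 August 1868 CE.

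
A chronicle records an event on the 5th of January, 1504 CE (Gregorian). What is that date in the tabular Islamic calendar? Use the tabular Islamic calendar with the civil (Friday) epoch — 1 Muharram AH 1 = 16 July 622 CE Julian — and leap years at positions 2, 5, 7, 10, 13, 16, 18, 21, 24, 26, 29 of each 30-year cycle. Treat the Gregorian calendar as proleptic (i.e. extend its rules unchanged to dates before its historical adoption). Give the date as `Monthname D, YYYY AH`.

Rajab 7, 909 AH

Julian Day Number of the source date = 2270388.
Converting JDN 2270388 to the tabular Islamic calendar gives 7 Rajab 909 AH.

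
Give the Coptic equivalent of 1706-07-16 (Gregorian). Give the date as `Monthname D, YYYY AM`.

Epip 11, 1422 AM

Both dates share Julian Day Number 2344360; in the Coptic calendar that is 11 Epip 1422 AM.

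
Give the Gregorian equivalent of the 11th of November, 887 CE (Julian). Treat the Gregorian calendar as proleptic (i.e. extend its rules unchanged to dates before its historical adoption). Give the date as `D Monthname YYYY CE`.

For dates in this range the Gregorian date is 4 days ahead of the Julian.
11 November 887 Julian + 4 days → 15 November 887 Gregorian.

15 November 887 CE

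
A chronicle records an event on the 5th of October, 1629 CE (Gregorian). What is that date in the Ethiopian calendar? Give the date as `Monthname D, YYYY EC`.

Meskerem 28, 1622 EC

Both dates share Julian Day Number 2316318; in the Ethiopian calendar that is 28 Meskerem 1622 EC.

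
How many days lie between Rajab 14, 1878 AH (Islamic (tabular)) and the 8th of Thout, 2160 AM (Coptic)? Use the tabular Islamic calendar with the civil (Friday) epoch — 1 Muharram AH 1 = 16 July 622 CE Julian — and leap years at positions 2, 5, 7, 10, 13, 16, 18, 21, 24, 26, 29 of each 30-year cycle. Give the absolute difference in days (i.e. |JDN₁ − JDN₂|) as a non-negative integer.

JDN of the first date = 2613776.
JDN of the second date = 2613612.
|2613612 − 2613776| = 164.

164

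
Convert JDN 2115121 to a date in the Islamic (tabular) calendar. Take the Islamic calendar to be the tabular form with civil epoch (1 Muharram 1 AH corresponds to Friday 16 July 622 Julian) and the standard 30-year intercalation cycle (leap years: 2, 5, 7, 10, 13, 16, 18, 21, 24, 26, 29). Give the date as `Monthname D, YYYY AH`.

Jumada al-Awwal 12, 471 AH

JDN 2115121 is 26 November 1078 in the proleptic Gregorian calendar.
In the tabular Islamic calendar that day is Jumada al-Awwal 12, 471 AH.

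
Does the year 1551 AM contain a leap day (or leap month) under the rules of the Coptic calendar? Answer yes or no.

1551 mod 4 = 3; in the Coptic calendar a year is leap when year mod 4 = 3, so it is a leap year.

yes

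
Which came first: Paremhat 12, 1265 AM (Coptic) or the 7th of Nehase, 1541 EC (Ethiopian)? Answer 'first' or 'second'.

first

Converting both to JDN: 2286897 vs 2287042; the smaller is the first.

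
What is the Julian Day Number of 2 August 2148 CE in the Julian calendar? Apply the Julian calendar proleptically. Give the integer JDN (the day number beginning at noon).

2505829

In the Gregorian calendar the same day is 16 August 2148.
JDN 2400001 is 17 November 1858 CE (Gregorian), MJD 0; the target day is +105828 days from there, so JDN = 2505829.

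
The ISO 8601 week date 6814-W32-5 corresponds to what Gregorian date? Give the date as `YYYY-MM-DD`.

ISO week 1 of 6814 is the week containing the first Thursday of 6814.
Week 32, day 5 (Friday) lands on 6814-08-08.

6814-08-08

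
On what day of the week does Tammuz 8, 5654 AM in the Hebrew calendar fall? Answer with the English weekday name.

Thursday

This is JDN 2413022 (12 July 1894 Gregorian).
JDN 2413022 mod 7 = 3, and JDN 0 was a Monday, so this is a Thursday.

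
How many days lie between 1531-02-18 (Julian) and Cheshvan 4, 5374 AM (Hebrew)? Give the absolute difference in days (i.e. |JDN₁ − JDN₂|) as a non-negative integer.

First date → JDN 2280304; second date → JDN 2310488.
The interval is |2280304 − 2310488| = 30184 days.

30184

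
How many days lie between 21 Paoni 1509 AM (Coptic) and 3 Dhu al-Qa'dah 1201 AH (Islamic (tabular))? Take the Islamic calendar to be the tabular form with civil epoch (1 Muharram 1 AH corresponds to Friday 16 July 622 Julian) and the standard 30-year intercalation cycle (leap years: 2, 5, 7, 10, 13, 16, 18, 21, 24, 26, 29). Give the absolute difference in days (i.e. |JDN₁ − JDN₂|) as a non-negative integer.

JDN of the first date = 2376117.
JDN of the second date = 2373977.
|2373977 − 2376117| = 2140.

2140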